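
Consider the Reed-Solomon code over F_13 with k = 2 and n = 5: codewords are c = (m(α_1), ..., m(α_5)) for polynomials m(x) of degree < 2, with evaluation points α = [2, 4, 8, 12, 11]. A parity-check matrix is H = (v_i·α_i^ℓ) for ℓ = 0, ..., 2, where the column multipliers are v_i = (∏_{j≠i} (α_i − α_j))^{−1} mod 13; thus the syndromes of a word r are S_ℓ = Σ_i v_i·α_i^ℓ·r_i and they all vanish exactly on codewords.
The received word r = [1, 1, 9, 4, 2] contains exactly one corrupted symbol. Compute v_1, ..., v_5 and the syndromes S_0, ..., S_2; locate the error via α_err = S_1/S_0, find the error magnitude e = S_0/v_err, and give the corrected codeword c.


S = (4, 8, 3), error at position 1, error magnitude e = 4, c = [10, 1, 9, 4, 2].

Step 1: column multipliers v_i = (∏_{j≠i}(α_i − α_j))^{−1} mod 13.
  i = 1 (α = 2): (2−4)(2−8)(2−12)(2−11) = (−2)·(−6)·(−10)·(−9) = 1080 ≡ 1, so v_1 = 1^{−1} = 1 (mod 13).
  i = 2 (α = 4): (4−2)(4−8)(4−12)(4−11) = 2·(−4)·(−8)·(−7) = −448 ≡ 7, so v_2 = 7^{−1} = 2 (mod 13).
  i = 3 (α = 8): (8−2)(8−4)(8−12)(8−11) = 6·4·(−4)·(−3) = 288 ≡ 2, so v_3 = 2^{−1} = 7 (mod 13).
  i = 4 (α = 12): (12−2)(12−4)(12−8)(12−11) = 10·8·4·1 = 320 ≡ 8, so v_4 = 8^{−1} = 5 (mod 13).
  i = 5 (α = 11): (11−2)(11−4)(11−8)(11−12) = 9·7·3·(−1) = −189 ≡ 6, so v_5 = 6^{−1} = 11 (mod 13).
  v = [1, 2, 7, 5, 11].
Step 2: syndromes of r = [1, 1, 9, 4, 2] (all sums mod 13).
  S_0 = Σ v_i r_i = 1·1 + 2·1 + 7·9 + 5·4 + 11·2 = 108 ≡ 4.
  S_1 = Σ v_i α_i r_i = 1·2·1 + 2·4·1 + 7·8·9 + 5·12·4 + 11·11·2 = 996 ≡ 8.
  α_i^2 mod 13 = [4, 3, 12, 1, 4].
  S_2 = Σ v_i α_i^2 r_i = 1·4·1 + 2·3·1 + 7·12·9 + 5·1·4 + 11·4·2 = 874 ≡ 3.
  S = (4, 8, 3) ≠ 0, so r is not a codeword (an error is present).
Step 3: locate the error. For a single error e at position i, S_ℓ = v_i·e·α_i^ℓ, so α_err = S_1/S_0.
  S_0^{−1} = 4^{−1} = 10 (mod 13), so α_err = 8·10 = 80 ≡ 2 = α_1. Error position i = 1.
  Consistency check: S_2/S_1 = 3·5 = 15 ≡ 2 = α_err ✓ (single-error assumption holds).
Step 4: error magnitude e = S_0/v_1 = S_0·∏_{j≠1}(α_1 − α_j) = 4·1 = 4 ≡ 4 (mod 13).
Step 5: correct position 1: c_1 = r_1 − e = 1 − 4 ≡ 10 (mod 13). Hence c = [10, 1, 9, 4, 2].
  Check: interpolating c through the α_i gives m(x) = 6 + 2·x (degree < 2) with m(α_i) = c_i for every i, so c is indeed a codeword.


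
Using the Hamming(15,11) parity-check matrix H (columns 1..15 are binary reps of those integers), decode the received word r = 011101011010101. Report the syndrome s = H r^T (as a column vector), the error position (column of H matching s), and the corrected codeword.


s = (1, 0, 1, 1)^T, error position = 11, corrected codeword c = 011101011000101

Compute s = H r^T mod 2 one row at a time:
  s_1 = 1 + 1 + 0 + 1 + 0 + 1 + 0 + 1 = 5 ≡ 1 (mod 2).
  s_2 = 1 + 0 + 1 + 0 + 0 + 1 + 0 + 1 = 4 ≡ 0 (mod 2).
  s_3 = 1 + 1 + 1 + 0 + 0 + 1 + 0 + 1 = 5 ≡ 1 (mod 2).
  s_4 = 0 + 1 + 0 + 0 + 1 + 1 + 1 + 1 = 5 ≡ 1 (mod 2).
s = (1, 0, 1, 1)^T — this equals column 11 of H (binary 1011), so error is at position 11.
Correct: flip bit 11 of r = 011101011010101 to get c = 011101011000101.


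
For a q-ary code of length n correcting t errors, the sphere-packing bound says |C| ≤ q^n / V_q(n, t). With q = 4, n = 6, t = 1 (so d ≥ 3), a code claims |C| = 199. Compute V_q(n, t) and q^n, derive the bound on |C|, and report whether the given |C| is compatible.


V_q(n, t) = 19, q^n = 4096, Hamming bound = 215, |C| = 199 ≤ bound (satisfied).

Step 1: Compute V_q(n, t) = Σ_{j=0}^1 C(n, j) (q−1)^j.
  j = 0: C(6,0)·(3)^0 = 1·1 = 1.
  j = 1: C(6,1)·(3)^1 = 6·3 = 18.
  V_q(n, t) = 1 + 18 = 19.
Step 2: q^n = 4^6 = 4096.
Step 3: Hamming bound ⌊q^n / V_q(n,t)⌋ = ⌊4096/19⌋ = 215.
Step 4: Compare |C| = 199 to 215: satisfied.
The claimed |C| lies below the Hamming bound.


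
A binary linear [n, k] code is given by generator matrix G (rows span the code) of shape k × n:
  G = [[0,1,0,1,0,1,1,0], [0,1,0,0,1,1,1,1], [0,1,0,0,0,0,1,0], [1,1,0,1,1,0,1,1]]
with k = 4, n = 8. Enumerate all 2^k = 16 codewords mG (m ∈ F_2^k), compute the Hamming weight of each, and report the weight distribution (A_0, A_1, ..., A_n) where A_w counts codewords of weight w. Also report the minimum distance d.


Weight distribution: A_0 = 1, A_1 = 1, A_2 = 2, A_3 = 4, A_4 = 3, A_5 = 3, A_6 = 2. Minimum distance d = 1.

Enumerate all 2^4 = 16 messages m ∈ F_2^4.
For each, compute codeword c = mG in F_2^8, then tally its weight.
  m = 0000 → c = 00000000, weight = 0.
  m = 1000 → c = 01010110, weight = 4.
  m = 0100 → c = 01001111, weight = 5.
  m = 1100 → c = 00011001, weight = 3.
  m = 0010 → c = 01000010, weight = 2.
  m = 1010 → c = 00010100, weight = 2.
  m = 0110 → c = 00001101, weight = 3.
  m = 1110 → c = 01011011, weight = 5.
  m = 0001 → c = 11011011, weight = 6.
  m = 1001 → c = 10001101, weight = 4.
  m = 0101 → c = 10010100, weight = 3.
  m = 1101 → c = 11000010, weight = 3.
  m = 0011 → c = 10011001, weight = 4.
  m = 1011 → c = 11001111, weight = 6.
  m = 0111 → c = 11010110, weight = 5.
  m = 1111 → c = 10000000, weight = 1.
Tally weights:
  weight 0: 1 codewords.
  weight 1: 1 codewords.
  weight 2: 2 codewords.
  weight 3: 4 codewords.
  weight 4: 3 codewords.
  weight 5: 3 codewords.
  weight 6: 2 codewords.
Minimum distance d = smallest w > 0 with A_w > 0 = 1.
Sanity: Σ A_w = 16 = 2^4 = 16 ✓.


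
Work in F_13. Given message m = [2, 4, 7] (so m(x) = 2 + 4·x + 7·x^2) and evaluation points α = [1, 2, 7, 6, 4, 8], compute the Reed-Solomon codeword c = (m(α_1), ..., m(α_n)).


c = [0, 12, 9, 5, 0, 1]

Message polynomial: m(x) = 2 + 4·x + 7·x^2 (mod 13).
For each evaluation point α_i, compute m(α_i) mod 13:
  α_1 = 1: Horner steps 7 → 11 → 0, so m(1) = 0.
  α_2 = 2: Horner steps 7 → 5 → 12, so m(2) = 12.
  α_3 = 7: Horner steps 7 → 1 → 9, so m(7) = 9.
  α_4 = 6: Horner steps 7 → 7 → 5, so m(6) = 5.
  α_5 = 4: Horner steps 7 → 6 → 0, so m(4) = 0.
  α_6 = 8: Horner steps 7 → 8 → 1, so m(8) = 1.
Codeword c = [0, 12, 9, 5, 0, 1] ∈ F_13^6.


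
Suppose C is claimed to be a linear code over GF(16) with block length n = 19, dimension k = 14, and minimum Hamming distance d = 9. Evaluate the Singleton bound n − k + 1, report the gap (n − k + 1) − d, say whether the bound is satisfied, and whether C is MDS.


Singleton RHS = n − k + 1 = 6, slack = -3, bound violated (no such code; not MDS).

Singleton bound: d ≤ n − k + 1.
Here n = 19, k = 14, so n − k + 1 = 6.
Given d = 9, check d ≤ 6: NO.
Slack = (n − k + 1) − d = -3.
The slack is negative: d = 9 exceeds n − k + 1 = 6 by 3, so the Singleton bound is violated and no linear [19, 14, 9]_16 code can exist. In particular it is not MDS (MDS requires d = n − k + 1 exactly).
Description: the claimed parameters are [19, 14, 9]_16; such a code would be impossible (violates the Singleton bound).


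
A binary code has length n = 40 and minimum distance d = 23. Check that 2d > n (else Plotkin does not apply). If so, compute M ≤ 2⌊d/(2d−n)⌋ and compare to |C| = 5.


Plotkin bound M ≤ 6; given |C| = 5 ≤ bound (satisfied).

Check applicability: 2d = 46, n = 40.
2d − n = 6 > 0, so Plotkin applies.
Compute d/(2d−n) = 23/6 ≈ 3.8333.
⌊d/(2d−n)⌋ = 3.
Plotkin bound: M ≤ 2·3 = 6.
Given |C| = 5, check: satisfied.
This |C| is below the Plotkin bound.


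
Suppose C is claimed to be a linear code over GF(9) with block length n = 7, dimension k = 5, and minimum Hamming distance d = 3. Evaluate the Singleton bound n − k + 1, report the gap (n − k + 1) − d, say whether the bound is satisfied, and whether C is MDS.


Singleton RHS = n − k + 1 = 3, slack = 0, bound satisfied, MDS.

Singleton bound: d ≤ n − k + 1.
Here n = 7, k = 5, so n − k + 1 = 3.
Given d = 3, check d ≤ 3: YES.
Slack = (n − k + 1) − d = 0.
The code is MDS (slack = 0).
Description: the claimed parameters are [7, 5, 3]_9; such a code would be MDS (meets Singleton bound).


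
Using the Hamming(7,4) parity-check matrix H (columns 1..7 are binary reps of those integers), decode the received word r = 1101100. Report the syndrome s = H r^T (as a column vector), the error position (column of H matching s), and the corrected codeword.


s = (0, 1, 0)^T, error position = 2, corrected codeword c = 1001100

Compute s = H r^T mod 2 one row at a time:
  s_1 = 1 + 1 + 0 + 0 = 2 ≡ 0 (mod 2).
  s_2 = 1 + 0 + 0 + 0 = 1 ≡ 1 (mod 2).
  s_3 = 1 + 0 + 1 + 0 = 2 ≡ 0 (mod 2).
s = (0, 1, 0)^T — this equals column 2 of H (binary 010), so error is at position 2.
Correct: flip bit 2 of r = 1101100 to get c = 1001100.


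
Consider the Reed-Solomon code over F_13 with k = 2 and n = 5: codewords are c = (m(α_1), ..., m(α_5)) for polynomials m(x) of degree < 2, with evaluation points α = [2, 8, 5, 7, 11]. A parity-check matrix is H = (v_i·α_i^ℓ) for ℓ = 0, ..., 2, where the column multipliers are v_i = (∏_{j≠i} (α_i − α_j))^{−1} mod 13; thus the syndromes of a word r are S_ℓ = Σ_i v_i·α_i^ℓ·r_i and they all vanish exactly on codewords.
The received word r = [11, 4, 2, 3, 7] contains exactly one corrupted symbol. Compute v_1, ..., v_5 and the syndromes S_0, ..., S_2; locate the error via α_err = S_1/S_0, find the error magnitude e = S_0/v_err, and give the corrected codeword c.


S = (3, 2, 10), error at position 3, error magnitude e = 1, c = [11, 4, 1, 3, 7].

Step 1: column multipliers v_i = (∏_{j≠i}(α_i − α_j))^{−1} mod 13.
  i = 1 (α = 2): (2−8)(2−5)(2−7)(2−11) = (−6)·(−3)·(−5)·(−9) = 810 ≡ 4, so v_1 = 4^{−1} = 10 (mod 13).
  i = 2 (α = 8): (8−2)(8−5)(8−7)(8−11) = 6·3·1·(−3) = −54 ≡ 11, so v_2 = 11^{−1} = 6 (mod 13).
  i = 3 (α = 5): (5−2)(5−8)(5−7)(5−11) = 3·(−3)·(−2)·(−6) = −108 ≡ 9, so v_3 = 9^{−1} = 3 (mod 13).
  i = 4 (α = 7): (7−2)(7−8)(7−5)(7−11) = 5·(−1)·2·(−4) = 40 ≡ 1, so v_4 = 1^{−1} = 1 (mod 13).
  i = 5 (α = 11): (11−2)(11−8)(11−5)(11−7) = 9·3·6·4 = 648 ≡ 11, so v_5 = 11^{−1} = 6 (mod 13).
  v = [10, 6, 3, 1, 6].
Step 2: syndromes of r = [11, 4, 2, 3, 7] (all sums mod 13).
  S_0 = Σ v_i r_i = 10·11 + 6·4 + 3·2 + 1·3 + 6·7 = 185 ≡ 3.
  S_1 = Σ v_i α_i r_i = 10·2·11 + 6·8·4 + 3·5·2 + 1·7·3 + 6·11·7 = 925 ≡ 2.
  α_i^2 mod 13 = [4, 12, 12, 10, 4].
  S_2 = Σ v_i α_i^2 r_i = 10·4·11 + 6·12·4 + 3·12·2 + 1·10·3 + 6·4·7 = 998 ≡ 10.
  S = (3, 2, 10) ≠ 0, so r is not a codeword (an error is present).
Step 3: locate the error. For a single error e at position i, S_ℓ = v_i·e·α_i^ℓ, so α_err = S_1/S_0.
  S_0^{−1} = 3^{−1} = 9 (mod 13), so α_err = 2·9 = 18 ≡ 5 = α_3. Error position i = 3.
  Consistency check: S_2/S_1 = 10·7 = 70 ≡ 5 = α_err ✓ (single-error assumption holds).
Step 4: error magnitude e = S_0/v_3 = S_0·∏_{j≠3}(α_3 − α_j) = 3·9 = 27 ≡ 1 (mod 13).
Step 5: correct position 3: c_3 = r_3 − e = 2 − 1 ≡ 1 (mod 13). Hence c = [11, 4, 1, 3, 7].
  Check: interpolating c through the α_i gives m(x) = 9 + 1·x (degree < 2) with m(α_i) = c_i for every i, so c is indeed a codeword.


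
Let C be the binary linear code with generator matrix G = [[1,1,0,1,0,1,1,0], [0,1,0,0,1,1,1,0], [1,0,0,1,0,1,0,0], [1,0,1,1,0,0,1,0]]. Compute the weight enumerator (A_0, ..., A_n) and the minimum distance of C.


Weight distribution: A_0 = 1, A_2 = 2, A_3 = 6, A_4 = 3, A_5 = 2, A_6 = 2. Minimum distance d = 2.

Enumerate all 2^4 = 16 messages m ∈ F_2^4.
For each, compute codeword c = mG in F_2^8, then tally its weight.
  m = 0000 → c = 00000000, weight = 0.
  m = 1000 → c = 11010110, weight = 5.
  m = 0100 → c = 01001110, weight = 4.
  m = 1100 → c = 10011000, weight = 3.
  m = 0010 → c = 10010100, weight = 3.
  m = 1010 → c = 01000010, weight = 2.
  m = 0110 → c = 11011010, weight = 5.
  m = 1110 → c = 00001100, weight = 2.
  m = 0001 → c = 10110010, weight = 4.
  m = 1001 → c = 01100100, weight = 3.
  m = 0101 → c = 11111100, weight = 6.
  m = 1101 → c = 00101010, weight = 3.
  m = 0011 → c = 00100110, weight = 3.
  m = 1011 → c = 11110000, weight = 4.
  m = 0111 → c = 01101000, weight = 3.
  m = 1111 → c = 10111110, weight = 6.
Tally weights:
  weight 0: 1 codewords.
  weight 2: 2 codewords.
  weight 3: 6 codewords.
  weight 4: 3 codewords.
  weight 5: 2 codewords.
  weight 6: 2 codewords.
Minimum distance d = smallest w > 0 with A_w > 0 = 2.
Sanity: Σ A_w = 16 = 2^4 = 16 ✓.


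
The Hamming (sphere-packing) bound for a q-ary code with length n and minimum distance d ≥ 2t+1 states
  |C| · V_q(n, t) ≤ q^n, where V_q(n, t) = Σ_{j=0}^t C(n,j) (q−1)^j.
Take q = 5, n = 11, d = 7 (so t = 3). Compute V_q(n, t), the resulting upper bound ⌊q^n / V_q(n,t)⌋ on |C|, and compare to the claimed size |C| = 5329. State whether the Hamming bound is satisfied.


V_q(n, t) = 11485, q^n = 48828125, Hamming bound = 4251, |C| = 5329 > bound (violated).

Step 1: Compute V_q(n, t) = Σ_{j=0}^3 C(n, j) (q−1)^j.
  j = 0: C(11,0)·(4)^0 = 1·1 = 1.
  j = 1: C(11,1)·(4)^1 = 11·4 = 44.
  j = 2: C(11,2)·(4)^2 = 55·16 = 880.
  j = 3: C(11,3)·(4)^3 = 165·64 = 10560.
  V_q(n, t) = 1 + 44 + 880 + 10560 = 11485.
Step 2: q^n = 5^11 = 48828125.
Step 3: Hamming bound ⌊q^n / V_q(n,t)⌋ = ⌊48828125/11485⌋ = 4251.
Step 4: Compare |C| = 5329 to 4251: violated.
The claimed |C| lies above the Hamming bound, so no 5-ary code of length 11 with d ≥ 7 can have 5329 codewords.


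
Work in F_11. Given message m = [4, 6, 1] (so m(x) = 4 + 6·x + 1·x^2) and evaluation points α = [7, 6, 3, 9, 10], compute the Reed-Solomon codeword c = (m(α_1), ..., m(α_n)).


c = [7, 10, 9, 7, 10]

Message polynomial: m(x) = 4 + 6·x + 1·x^2 (mod 11).
For each evaluation point α_i, compute m(α_i) mod 11:
  α_1 = 7: Horner steps 1 → 2 → 7, so m(7) = 7.
  α_2 = 6: Horner steps 1 → 1 → 10, so m(6) = 10.
  α_3 = 3: Horner steps 1 → 9 → 9, so m(3) = 9.
  α_4 = 9: Horner steps 1 → 4 → 7, so m(9) = 7.
  α_5 = 10: Horner steps 1 → 5 → 10, so m(10) = 10.
Codeword c = [7, 10, 9, 7, 10] ∈ F_11^5.


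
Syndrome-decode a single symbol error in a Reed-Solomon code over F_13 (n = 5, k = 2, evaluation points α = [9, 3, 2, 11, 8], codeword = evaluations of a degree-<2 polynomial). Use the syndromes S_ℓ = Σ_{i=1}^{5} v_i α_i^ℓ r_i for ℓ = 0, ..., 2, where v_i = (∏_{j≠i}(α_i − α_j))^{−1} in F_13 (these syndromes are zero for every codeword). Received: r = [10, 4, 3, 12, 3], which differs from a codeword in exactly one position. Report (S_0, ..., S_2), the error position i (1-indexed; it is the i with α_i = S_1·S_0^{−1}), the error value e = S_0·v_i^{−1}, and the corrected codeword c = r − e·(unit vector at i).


S = (6, 9, 7), error at position 5, error magnitude e = 7, c = [10, 4, 3, 12, 9].

Step 1: column multipliers v_i = (∏_{j≠i}(α_i − α_j))^{−1} mod 13.
  i = 1 (α = 9): (9−3)(9−2)(9−11)(9−8) = 6·7·(−2)·1 = −84 ≡ 7, so v_1 = 7^{−1} = 2 (mod 13).
  i = 2 (α = 3): (3−9)(3−2)(3−11)(3−8) = (−6)·1·(−8)·(−5) = −240 ≡ 7, so v_2 = 7^{−1} = 2 (mod 13).
  i = 3 (α = 2): (2−9)(2−3)(2−11)(2−8) = (−7)·(−1)·(−9)·(−6) = 378 ≡ 1, so v_3 = 1^{−1} = 1 (mod 13).
  i = 4 (α = 11): (11−9)(11−3)(11−2)(11−8) = 2·8·9·3 = 432 ≡ 3, so v_4 = 3^{−1} = 9 (mod 13).
  i = 5 (α = 8): (8−9)(8−3)(8−2)(8−11) = (−1)·5·6·(−3) = 90 ≡ 12, so v_5 = 12^{−1} = 12 (mod 13).
  v = [2, 2, 1, 9, 12].
Step 2: syndromes of r = [10, 4, 3, 12, 3] (all sums mod 13).
  S_0 = Σ v_i r_i = 2·10 + 2·4 + 1·3 + 9·12 + 12·3 = 175 ≡ 6.
  S_1 = Σ v_i α_i r_i = 2·9·10 + 2·3·4 + 1·2·3 + 9·11·12 + 12·8·3 = 1686 ≡ 9.
  α_i^2 mod 13 = [3, 9, 4, 4, 12].
  S_2 = Σ v_i α_i^2 r_i = 2·3·10 + 2·9·4 + 1·4·3 + 9·4·12 + 12·12·3 = 1008 ≡ 7.
  S = (6, 9, 7) ≠ 0, so r is not a codeword (an error is present).
Step 3: locate the error. For a single error e at position i, S_ℓ = v_i·e·α_i^ℓ, so α_err = S_1/S_0.
  S_0^{−1} = 6^{−1} = 11 (mod 13), so α_err = 9·11 = 99 ≡ 8 = α_5. Error position i = 5.
  Consistency check: S_2/S_1 = 7·3 = 21 ≡ 8 = α_err ✓ (single-error assumption holds).
Step 4: error magnitude e = S_0/v_5 = S_0·∏_{j≠5}(α_5 − α_j) = 6·12 = 72 ≡ 7 (mod 13).
Step 5: correct position 5: c_5 = r_5 − e = 3 − 7 ≡ 9 (mod 13). Hence c = [10, 4, 3, 12, 9].
  Check: interpolating c through the α_i gives m(x) = 1 + 1·x (degree < 2) with m(α_i) = c_i for every i, so c is indeed a codeword.


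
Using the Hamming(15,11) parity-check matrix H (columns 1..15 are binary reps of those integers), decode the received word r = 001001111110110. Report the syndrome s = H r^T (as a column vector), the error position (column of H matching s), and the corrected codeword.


s = (0, 0, 0, 1)^T, error position = 1, corrected codeword c = 101001111110110

Compute s = H r^T mod 2 one row at a time:
  s_1 = 1 + 1 + 1 + 1 + 0 + 1 + 1 + 0 = 6 ≡ 0 (mod 2).
  s_2 = 0 + 0 + 1 + 1 + 0 + 1 + 1 + 0 = 4 ≡ 0 (mod 2).
  s_3 = 0 + 1 + 1 + 1 + 1 + 1 + 1 + 0 = 6 ≡ 0 (mod 2).
  s_4 = 0 + 1 + 0 + 1 + 1 + 1 + 1 + 0 = 5 ≡ 1 (mod 2).
s = (0, 0, 0, 1)^T — this equals column 1 of H (binary 0001), so error is at position 1.
Correct: flip bit 1 of r = 001001111110110 to get c = 101001111110110.


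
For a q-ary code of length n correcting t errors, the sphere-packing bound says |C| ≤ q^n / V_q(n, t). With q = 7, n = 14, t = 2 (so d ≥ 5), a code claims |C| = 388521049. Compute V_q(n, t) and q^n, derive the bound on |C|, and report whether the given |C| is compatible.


V_q(n, t) = 3361, q^n = 678223072849, Hamming bound = 201792047, |C| = 388521049 > bound (violated).

Step 1: Compute V_q(n, t) = Σ_{j=0}^2 C(n, j) (q−1)^j.
  j = 0: C(14,0)·(6)^0 = 1·1 = 1.
  j = 1: C(14,1)·(6)^1 = 14·6 = 84.
  j = 2: C(14,2)·(6)^2 = 91·36 = 3276.
  V_q(n, t) = 1 + 84 + 3276 = 3361.
Step 2: q^n = 7^14 = 678223072849.
Step 3: Hamming bound ⌊q^n / V_q(n,t)⌋ = ⌊678223072849/3361⌋ = 201792047.
Step 4: Compare |C| = 388521049 to 201792047: violated.
The claimed |C| lies above the Hamming bound, so no 7-ary code of length 14 with d ≥ 5 can have 388521049 codewords.


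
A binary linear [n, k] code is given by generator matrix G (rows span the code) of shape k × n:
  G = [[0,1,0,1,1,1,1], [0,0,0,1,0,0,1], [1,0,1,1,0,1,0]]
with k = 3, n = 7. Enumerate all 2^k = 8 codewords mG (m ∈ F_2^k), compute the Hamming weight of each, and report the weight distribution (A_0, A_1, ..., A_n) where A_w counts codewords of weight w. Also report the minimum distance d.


Weight distribution: A_0 = 1, A_2 = 1, A_3 = 1, A_4 = 2, A_5 = 3. Minimum distance d = 2.

Enumerate all 2^3 = 8 messages m ∈ F_2^3.
For each, compute codeword c = mG in F_2^7, then tally its weight.
  m = 000 → c = 0000000, weight = 0.
  m = 100 → c = 0101111, weight = 5.
  m = 010 → c = 0001001, weight = 2.
  m = 110 → c = 0100110, weight = 3.
  m = 001 → c = 1011010, weight = 4.
  m = 101 → c = 1110101, weight = 5.
  m = 011 → c = 1010011, weight = 4.
  m = 111 → c = 1111100, weight = 5.
Tally weights:
  weight 0: 1 codewords.
  weight 2: 1 codewords.
  weight 3: 1 codewords.
  weight 4: 2 codewords.
  weight 5: 3 codewords.
Minimum distance d = smallest w > 0 with A_w > 0 = 2.
Sanity: Σ A_w = 8 = 2^3 = 8 ✓.


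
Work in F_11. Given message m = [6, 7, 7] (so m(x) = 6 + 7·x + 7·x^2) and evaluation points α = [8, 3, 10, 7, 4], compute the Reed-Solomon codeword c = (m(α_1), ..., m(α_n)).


c = [4, 2, 6, 2, 3]

Message polynomial: m(x) = 6 + 7·x + 7·x^2 (mod 11).
For each evaluation point α_i, compute m(α_i) mod 11:
  α_1 = 8: Horner steps 7 → 8 → 4, so m(8) = 4.
  α_2 = 3: Horner steps 7 → 6 → 2, so m(3) = 2.
  α_3 = 10: Horner steps 7 → 0 → 6, so m(10) = 6.
  α_4 = 7: Horner steps 7 → 1 → 2, so m(7) = 2.
  α_5 = 4: Horner steps 7 → 2 → 3, so m(4) = 3.
Codeword c = [4, 2, 6, 2, 3] ∈ F_11^5.


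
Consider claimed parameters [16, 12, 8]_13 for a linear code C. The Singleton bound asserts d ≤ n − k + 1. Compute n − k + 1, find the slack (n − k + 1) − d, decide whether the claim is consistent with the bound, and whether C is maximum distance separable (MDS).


Singleton RHS = n − k + 1 = 5, slack = -3, bound violated (no such code; not MDS).

Singleton bound: d ≤ n − k + 1.
Here n = 16, k = 12, so n − k + 1 = 5.
Given d = 8, check d ≤ 5: NO.
Slack = (n − k + 1) − d = -3.
The slack is negative: d = 8 exceeds n − k + 1 = 5 by 3, so the Singleton bound is violated and no linear [16, 12, 8]_13 code can exist. In particular it is not MDS (MDS requires d = n − k + 1 exactly).
Description: the claimed parameters are [16, 12, 8]_13; such a code would be impossible (violates the Singleton bound).


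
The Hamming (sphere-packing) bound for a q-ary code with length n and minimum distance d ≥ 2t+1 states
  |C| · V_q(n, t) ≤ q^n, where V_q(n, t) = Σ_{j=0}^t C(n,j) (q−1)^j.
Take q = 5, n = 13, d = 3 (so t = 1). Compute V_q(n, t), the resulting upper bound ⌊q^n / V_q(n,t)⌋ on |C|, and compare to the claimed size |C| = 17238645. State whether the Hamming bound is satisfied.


V_q(n, t) = 53, q^n = 1220703125, Hamming bound = 23032134, |C| = 17238645 ≤ bound (satisfied).

Step 1: Compute V_q(n, t) = Σ_{j=0}^1 C(n, j) (q−1)^j.
  j = 0: C(13,0)·(4)^0 = 1·1 = 1.
  j = 1: C(13,1)·(4)^1 = 13·4 = 52.
  V_q(n, t) = 1 + 52 = 53.
Step 2: q^n = 5^13 = 1220703125.
Step 3: Hamming bound ⌊q^n / V_q(n,t)⌋ = ⌊1220703125/53⌋ = 23032134.
Step 4: Compare |C| = 17238645 to 23032134: satisfied.
The claimed |C| lies below the Hamming bound.


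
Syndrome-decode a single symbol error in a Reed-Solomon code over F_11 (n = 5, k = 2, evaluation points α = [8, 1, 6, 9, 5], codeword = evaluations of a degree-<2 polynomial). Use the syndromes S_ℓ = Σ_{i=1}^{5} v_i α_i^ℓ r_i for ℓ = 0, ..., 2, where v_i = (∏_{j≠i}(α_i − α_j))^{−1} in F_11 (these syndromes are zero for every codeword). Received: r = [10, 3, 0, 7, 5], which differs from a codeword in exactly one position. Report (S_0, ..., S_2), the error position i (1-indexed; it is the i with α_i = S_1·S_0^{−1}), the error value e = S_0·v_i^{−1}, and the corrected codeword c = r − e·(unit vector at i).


S = (10, 3, 2), error at position 1, error magnitude e = 9, c = [1, 3, 0, 7, 5].

Step 1: column multipliers v_i = (∏_{j≠i}(α_i − α_j))^{−1} mod 11.
  i = 1 (α = 8): (8−1)(8−6)(8−9)(8−5) = 7·2·(−1)·3 = −42 ≡ 2, so v_1 = 2^{−1} = 6 (mod 11).
  i = 2 (α = 1): (1−8)(1−6)(1−9)(1−5) = (−7)·(−5)·(−8)·(−4) = 1120 ≡ 9, so v_2 = 9^{−1} = 5 (mod 11).
  i = 3 (α = 6): (6−8)(6−1)(6−9)(6−5) = (−2)·5·(−3)·1 = 30 ≡ 8, so v_3 = 8^{−1} = 7 (mod 11).
  i = 4 (α = 9): (9−8)(9−1)(9−6)(9−5) = 1·8·3·4 = 96 ≡ 8, so v_4 = 8^{−1} = 7 (mod 11).
  i = 5 (α = 5): (5−8)(5−1)(5−6)(5−9) = (−3)·4·(−1)·(−4) = −48 ≡ 7, so v_5 = 7^{−1} = 8 (mod 11).
  v = [6, 5, 7, 7, 8].
Step 2: syndromes of r = [10, 3, 0, 7, 5] (all sums mod 11).
  S_0 = Σ v_i r_i = 6·10 + 5·3 + 7·0 + 7·7 + 8·5 = 164 ≡ 10.
  S_1 = Σ v_i α_i r_i = 6·8·10 + 5·1·3 + 7·6·0 + 7·9·7 + 8·5·5 = 1136 ≡ 3.
  α_i^2 mod 11 = [9, 1, 3, 4, 3].
  S_2 = Σ v_i α_i^2 r_i = 6·9·10 + 5·1·3 + 7·3·0 + 7·4·7 + 8·3·5 = 871 ≡ 2.
  S = (10, 3, 2) ≠ 0, so r is not a codeword (an error is present).
Step 3: locate the error. For a single error e at position i, S_ℓ = v_i·e·α_i^ℓ, so α_err = S_1/S_0.
  S_0^{−1} = 10^{−1} = 10 (mod 11), so α_err = 3·10 = 30 ≡ 8 = α_1. Error position i = 1.
  Consistency check: S_2/S_1 = 2·4 = 8 ≡ 8 = α_err ✓ (single-error assumption holds).
Step 4: error magnitude e = S_0/v_1 = S_0·∏_{j≠1}(α_1 − α_j) = 10·2 = 20 ≡ 9 (mod 11).
Step 5: correct position 1: c_1 = r_1 − e = 10 − 9 ≡ 1 (mod 11). Hence c = [1, 3, 0, 7, 5].
  Check: interpolating c through the α_i gives m(x) = 8 + 6·x (degree < 2) with m(α_i) = c_i for every i, so c is indeed a codeword.


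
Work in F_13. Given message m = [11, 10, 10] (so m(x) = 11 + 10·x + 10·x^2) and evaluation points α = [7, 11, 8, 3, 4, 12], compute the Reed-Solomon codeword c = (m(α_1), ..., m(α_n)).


c = [12, 5, 3, 1, 3, 11]

Message polynomial: m(x) = 11 + 10·x + 10·x^2 (mod 13).
For each evaluation point α_i, compute m(α_i) mod 13:
  α_1 = 7: Horner steps 10 → 2 → 12, so m(7) = 12.
  α_2 = 11: Horner steps 10 → 3 → 5, so m(11) = 5.
  α_3 = 8: Horner steps 10 → 12 → 3, so m(8) = 3.
  α_4 = 3: Horner steps 10 → 1 → 1, so m(3) = 1.
  α_5 = 4: Horner steps 10 → 11 → 3, so m(4) = 3.
  α_6 = 12: Horner steps 10 → 0 → 11, so m(12) = 11.
Codeword c = [12, 5, 3, 1, 3, 11] ∈ F_13^6.


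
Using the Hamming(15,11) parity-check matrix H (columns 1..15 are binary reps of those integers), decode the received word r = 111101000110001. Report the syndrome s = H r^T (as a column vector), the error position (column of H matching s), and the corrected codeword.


s = (1, 1, 0, 0)^T, error position = 12, corrected codeword c = 111101000111001

Compute s = H r^T mod 2 one row at a time:
  s_1 = 0 + 0 + 1 + 1 + 0 + 0 + 0 + 1 = 3 ≡ 1 (mod 2).
  s_2 = 1 + 0 + 1 + 0 + 0 + 0 + 0 + 1 = 3 ≡ 1 (mod 2).
  s_3 = 1 + 1 + 1 + 0 + 1 + 1 + 0 + 1 = 6 ≡ 0 (mod 2).
  s_4 = 1 + 1 + 0 + 0 + 0 + 1 + 0 + 1 = 4 ≡ 0 (mod 2).
s = (1, 1, 0, 0)^T — this equals column 12 of H (binary 1100), so error is at position 12.
Correct: flip bit 12 of r = 111101000110001 to get c = 111101000111001.


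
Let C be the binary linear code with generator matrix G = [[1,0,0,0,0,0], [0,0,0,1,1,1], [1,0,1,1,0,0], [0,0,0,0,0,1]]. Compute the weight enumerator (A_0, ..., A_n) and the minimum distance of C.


Weight distribution: A_0 = 1, A_1 = 2, A_2 = 4, A_3 = 6, A_4 = 3. Minimum distance d = 1.

Enumerate all 2^4 = 16 messages m ∈ F_2^4.
For each, compute codeword c = mG in F_2^6, then tally its weight.
  m = 0000 → c = 000000, weight = 0.
  m = 1000 → c = 100000, weight = 1.
  m = 0100 → c = 000111, weight = 3.
  m = 1100 → c = 100111, weight = 4.
  m = 0010 → c = 101100, weight = 3.
  m = 1010 → c = 001100, weight = 2.
  m = 0110 → c = 101011, weight = 4.
  m = 1110 → c = 001011, weight = 3.
  m = 0001 → c = 000001, weight = 1.
  m = 1001 → c = 100001, weight = 2.
  m = 0101 → c = 000110, weight = 2.
  m = 1101 → c = 100110, weight = 3.
  m = 0011 → c = 101101, weight = 4.
  m = 1011 → c = 001101, weight = 3.
  m = 0111 → c = 101010, weight = 3.
  m = 1111 → c = 001010, weight = 2.
Tally weights:
  weight 0: 1 codewords.
  weight 1: 2 codewords.
  weight 2: 4 codewords.
  weight 3: 6 codewords.
  weight 4: 3 codewords.
Minimum distance d = smallest w > 0 with A_w > 0 = 1.
Sanity: Σ A_w = 16 = 2^4 = 16 ✓.


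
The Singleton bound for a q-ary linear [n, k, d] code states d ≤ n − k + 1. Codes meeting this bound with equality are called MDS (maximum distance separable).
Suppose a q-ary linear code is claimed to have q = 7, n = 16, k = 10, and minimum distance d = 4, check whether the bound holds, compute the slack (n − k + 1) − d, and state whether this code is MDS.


Singleton RHS = n − k + 1 = 7, slack = 3, bound satisfied, not MDS.

Singleton bound: d ≤ n − k + 1.
Here n = 16, k = 10, so n − k + 1 = 7.
Given d = 4, check d ≤ 7: YES.
Slack = (n − k + 1) − d = 3.
The code is NOT MDS (slack = 3 > 0).
Description: the claimed parameters are [16, 10, 4]_7; such a code would be non-MDS.


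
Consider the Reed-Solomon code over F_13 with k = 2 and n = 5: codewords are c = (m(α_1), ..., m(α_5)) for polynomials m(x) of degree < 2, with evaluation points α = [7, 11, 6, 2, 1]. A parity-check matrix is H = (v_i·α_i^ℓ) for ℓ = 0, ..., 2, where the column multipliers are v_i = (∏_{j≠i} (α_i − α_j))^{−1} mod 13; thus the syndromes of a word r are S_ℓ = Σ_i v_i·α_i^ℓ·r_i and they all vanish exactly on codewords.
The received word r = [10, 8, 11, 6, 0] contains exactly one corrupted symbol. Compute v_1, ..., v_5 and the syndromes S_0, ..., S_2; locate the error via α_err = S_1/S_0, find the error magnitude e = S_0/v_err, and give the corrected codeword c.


S = (8, 9, 2), error at position 3, error magnitude e = 7, c = [10, 8, 4, 6, 0].

Step 1: column multipliers v_i = (∏_{j≠i}(α_i − α_j))^{−1} mod 13.
  i = 1 (α = 7): (7−11)(7−6)(7−2)(7−1) = (−4)·1·5·6 = −120 ≡ 10, so v_1 = 10^{−1} = 4 (mod 13).
  i = 2 (α = 11): (11−7)(11−6)(11−2)(11−1) = 4·5·9·10 = 1800 ≡ 6, so v_2 = 6^{−1} = 11 (mod 13).
  i = 3 (α = 6): (6−7)(6−11)(6−2)(6−1) = (−1)·(−5)·4·5 = 100 ≡ 9, so v_3 = 9^{−1} = 3 (mod 13).
  i = 4 (α = 2): (2−7)(2−11)(2−6)(2−1) = (−5)·(−9)·(−4)·1 = −180 ≡ 2, so v_4 = 2^{−1} = 7 (mod 13).
  i = 5 (α = 1): (1−7)(1−11)(1−6)(1−2) = (−6)·(−10)·(−5)·(−1) = 300 ≡ 1, so v_5 = 1^{−1} = 1 (mod 13).
  v = [4, 11, 3, 7, 1].
Step 2: syndromes of r = [10, 8, 11, 6, 0] (all sums mod 13).
  S_0 = Σ v_i r_i = 4·10 + 11·8 + 3·11 + 7·6 + 1·0 = 203 ≡ 8.
  S_1 = Σ v_i α_i r_i = 4·7·10 + 11·11·8 + 3·6·11 + 7·2·6 + 1·1·0 = 1530 ≡ 9.
  α_i^2 mod 13 = [10, 4, 10, 4, 1].
  S_2 = Σ v_i α_i^2 r_i = 4·10·10 + 11·4·8 + 3·10·11 + 7·4·6 + 1·1·0 = 1250 ≡ 2.
  S = (8, 9, 2) ≠ 0, so r is not a codeword (an error is present).
Step 3: locate the error. For a single error e at position i, S_ℓ = v_i·e·α_i^ℓ, so α_err = S_1/S_0.
  S_0^{−1} = 8^{−1} = 5 (mod 13), so α_err = 9·5 = 45 ≡ 6 = α_3. Error position i = 3.
  Consistency check: S_2/S_1 = 2·3 = 6 ≡ 6 = α_err ✓ (single-error assumption holds).
Step 4: error magnitude e = S_0/v_3 = S_0·∏_{j≠3}(α_3 − α_j) = 8·9 = 72 ≡ 7 (mod 13).
Step 5: correct position 3: c_3 = r_3 − e = 11 − 7 ≡ 4 (mod 13). Hence c = [10, 8, 4, 6, 0].
  Check: interpolating c through the α_i gives m(x) = 7 + 6·x (degree < 2) with m(α_i) = c_i for every i, so c is indeed a codeword.


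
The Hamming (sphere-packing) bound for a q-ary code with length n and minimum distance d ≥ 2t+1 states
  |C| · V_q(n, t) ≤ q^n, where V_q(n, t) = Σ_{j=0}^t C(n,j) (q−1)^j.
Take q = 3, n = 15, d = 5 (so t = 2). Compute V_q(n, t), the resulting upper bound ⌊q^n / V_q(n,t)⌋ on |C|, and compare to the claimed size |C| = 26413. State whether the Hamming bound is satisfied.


V_q(n, t) = 451, q^n = 14348907, Hamming bound = 31815, |C| = 26413 ≤ bound (satisfied).

Step 1: Compute V_q(n, t) = Σ_{j=0}^2 C(n, j) (q−1)^j.
  j = 0: C(15,0)·(2)^0 = 1·1 = 1.
  j = 1: C(15,1)·(2)^1 = 15·2 = 30.
  j = 2: C(15,2)·(2)^2 = 105·4 = 420.
  V_q(n, t) = 1 + 30 + 420 = 451.
Step 2: q^n = 3^15 = 14348907.
Step 3: Hamming bound ⌊q^n / V_q(n,t)⌋ = ⌊14348907/451⌋ = 31815.
Step 4: Compare |C| = 26413 to 31815: satisfied.
The claimed |C| lies below the Hamming bound.


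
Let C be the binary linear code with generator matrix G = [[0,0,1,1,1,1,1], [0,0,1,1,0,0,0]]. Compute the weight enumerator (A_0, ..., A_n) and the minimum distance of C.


Weight distribution: A_0 = 1, A_2 = 1, A_3 = 1, A_5 = 1. Minimum distance d = 2.

Enumerate all 2^2 = 4 messages m ∈ F_2^2.
For each, compute codeword c = mG in F_2^7, then tally its weight.
  m = 00 → c = 0000000, weight = 0.
  m = 10 → c = 0011111, weight = 5.
  m = 01 → c = 0011000, weight = 2.
  m = 11 → c = 0000111, weight = 3.
Tally weights:
  weight 0: 1 codewords.
  weight 2: 1 codewords.
  weight 3: 1 codewords.
  weight 5: 1 codewords.
Minimum distance d = smallest w > 0 with A_w > 0 = 2.
Sanity: Σ A_w = 4 = 2^2 = 4 ✓.


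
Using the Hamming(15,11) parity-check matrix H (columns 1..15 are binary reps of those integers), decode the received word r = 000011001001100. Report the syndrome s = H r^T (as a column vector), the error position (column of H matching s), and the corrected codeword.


s = (1, 0, 1, 1)^T, error position = 11, corrected codeword c = 000011001011100

Compute s = H r^T mod 2 one row at a time:
  s_1 = 0 + 1 + 0 + 0 + 1 + 1 + 0 + 0 = 3 ≡ 1 (mod 2).
  s_2 = 0 + 1 + 1 + 0 + 1 + 1 + 0 + 0 = 4 ≡ 0 (mod 2).
  s_3 = 0 + 0 + 1 + 0 + 0 + 0 + 0 + 0 = 1 ≡ 1 (mod 2).
  s_4 = 0 + 0 + 1 + 0 + 1 + 0 + 1 + 0 = 3 ≡ 1 (mod 2).
s = (1, 0, 1, 1)^T — this equals column 11 of H (binary 1011), so error is at position 11.
Correct: flip bit 11 of r = 000011001001100 to get c = 000011001011100.


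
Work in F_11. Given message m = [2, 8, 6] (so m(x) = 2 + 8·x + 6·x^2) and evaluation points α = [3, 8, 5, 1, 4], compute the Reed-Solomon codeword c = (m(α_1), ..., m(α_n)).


c = [3, 10, 5, 5, 9]

Message polynomial: m(x) = 2 + 8·x + 6·x^2 (mod 11).
For each evaluation point α_i, compute m(α_i) mod 11:
  α_1 = 3: Horner steps 6 → 4 → 3, so m(3) = 3.
  α_2 = 8: Horner steps 6 → 1 → 10, so m(8) = 10.
  α_3 = 5: Horner steps 6 → 5 → 5, so m(5) = 5.
  α_4 = 1: Horner steps 6 → 3 → 5, so m(1) = 5.
  α_5 = 4: Horner steps 6 → 10 → 9, so m(4) = 9.
Codeword c = [3, 10, 5, 5, 9] ∈ F_11^5.


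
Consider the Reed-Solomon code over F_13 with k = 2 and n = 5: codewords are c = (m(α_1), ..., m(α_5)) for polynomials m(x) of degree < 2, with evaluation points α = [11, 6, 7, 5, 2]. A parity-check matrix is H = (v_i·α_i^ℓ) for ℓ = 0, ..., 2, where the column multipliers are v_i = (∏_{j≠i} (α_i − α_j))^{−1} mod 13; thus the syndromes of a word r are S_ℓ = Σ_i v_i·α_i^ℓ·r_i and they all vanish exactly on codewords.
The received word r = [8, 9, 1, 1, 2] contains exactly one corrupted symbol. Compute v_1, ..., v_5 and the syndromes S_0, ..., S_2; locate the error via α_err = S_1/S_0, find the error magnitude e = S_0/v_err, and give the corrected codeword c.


S = (12, 8, 1), error at position 4, error magnitude e = 10, c = [8, 9, 1, 4, 2].

Step 1: column multipliers v_i = (∏_{j≠i}(α_i − α_j))^{−1} mod 13.
  i = 1 (α = 11): (11−6)(11−7)(11−5)(11−2) = 5·4·6·9 = 1080 ≡ 1, so v_1 = 1^{−1} = 1 (mod 13).
  i = 2 (α = 6): (6−11)(6−7)(6−5)(6−2) = (−5)·(−1)·1·4 = 20 ≡ 7, so v_2 = 7^{−1} = 2 (mod 13).
  i = 3 (α = 7): (7−11)(7−6)(7−5)(7−2) = (−4)·1·2·5 = −40 ≡ 12, so v_3 = 12^{−1} = 12 (mod 13).
  i = 4 (α = 5): (5−11)(5−6)(5−7)(5−2) = (−6)·(−1)·(−2)·3 = −36 ≡ 3, so v_4 = 3^{−1} = 9 (mod 13).
  i = 5 (α = 2): (2−11)(2−6)(2−7)(2−5) = (−9)·(−4)·(−5)·(−3) = 540 ≡ 7, so v_5 = 7^{−1} = 2 (mod 13).
  v = [1, 2, 12, 9, 2].
Step 2: syndromes of r = [8, 9, 1, 1, 2] (all sums mod 13).
  S_0 = Σ v_i r_i = 1·8 + 2·9 + 12·1 + 9·1 + 2·2 = 51 ≡ 12.
  S_1 = Σ v_i α_i r_i = 1·11·8 + 2·6·9 + 12·7·1 + 9·5·1 + 2·2·2 = 333 ≡ 8.
  α_i^2 mod 13 = [4, 10, 10, 12, 4].
  S_2 = Σ v_i α_i^2 r_i = 1·4·8 + 2·10·9 + 12·10·1 + 9·12·1 + 2·4·2 = 456 ≡ 1.
  S = (12, 8, 1) ≠ 0, so r is not a codeword (an error is present).
Step 3: locate the error. For a single error e at position i, S_ℓ = v_i·e·α_i^ℓ, so α_err = S_1/S_0.
  S_0^{−1} = 12^{−1} = 12 (mod 13), so α_err = 8·12 = 96 ≡ 5 = α_4. Error position i = 4.
  Consistency check: S_2/S_1 = 1·5 = 5 ≡ 5 = α_err ✓ (single-error assumption holds).
Step 4: error magnitude e = S_0/v_4 = S_0·∏_{j≠4}(α_4 − α_j) = 12·3 = 36 ≡ 10 (mod 13).
Step 5: correct position 4: c_4 = r_4 − e = 1 − 10 ≡ 4 (mod 13). Hence c = [8, 9, 1, 4, 2].
  Check: interpolating c through the α_i gives m(x) = 5 + 5·x (degree < 2) with m(α_i) = c_i for every i, so c is indeed a codeword.


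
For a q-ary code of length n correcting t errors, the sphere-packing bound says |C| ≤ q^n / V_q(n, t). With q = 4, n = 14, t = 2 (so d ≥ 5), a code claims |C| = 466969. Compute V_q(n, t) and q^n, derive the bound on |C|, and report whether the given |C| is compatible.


V_q(n, t) = 862, q^n = 268435456, Hamming bound = 311410, |C| = 466969 > bound (violated).

Step 1: Compute V_q(n, t) = Σ_{j=0}^2 C(n, j) (q−1)^j.
  j = 0: C(14,0)·(3)^0 = 1·1 = 1.
  j = 1: C(14,1)·(3)^1 = 14·3 = 42.
  j = 2: C(14,2)·(3)^2 = 91·9 = 819.
  V_q(n, t) = 1 + 42 + 819 = 862.
Step 2: q^n = 4^14 = 268435456.
Step 3: Hamming bound ⌊q^n / V_q(n,t)⌋ = ⌊268435456/862⌋ = 311410.
Step 4: Compare |C| = 466969 to 311410: violated.
The claimed |C| lies above the Hamming bound, so no 4-ary code of length 14 with d ≥ 5 can have 466969 codewords.


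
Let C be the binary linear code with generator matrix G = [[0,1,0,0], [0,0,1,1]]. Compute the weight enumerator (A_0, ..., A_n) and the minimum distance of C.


Weight distribution: A_0 = 1, A_1 = 1, A_2 = 1, A_3 = 1. Minimum distance d = 1.

Enumerate all 2^2 = 4 messages m ∈ F_2^2.
For each, compute codeword c = mG in F_2^4, then tally its weight.
  m = 00 → c = 0000, weight = 0.
  m = 10 → c = 0100, weight = 1.
  m = 01 → c = 0011, weight = 2.
  m = 11 → c = 0111, weight = 3.
Tally weights:
  weight 0: 1 codewords.
  weight 1: 1 codewords.
  weight 2: 1 codewords.
  weight 3: 1 codewords.
Minimum distance d = smallest w > 0 with A_w > 0 = 1.
Sanity: Σ A_w = 4 = 2^2 = 4 ✓.


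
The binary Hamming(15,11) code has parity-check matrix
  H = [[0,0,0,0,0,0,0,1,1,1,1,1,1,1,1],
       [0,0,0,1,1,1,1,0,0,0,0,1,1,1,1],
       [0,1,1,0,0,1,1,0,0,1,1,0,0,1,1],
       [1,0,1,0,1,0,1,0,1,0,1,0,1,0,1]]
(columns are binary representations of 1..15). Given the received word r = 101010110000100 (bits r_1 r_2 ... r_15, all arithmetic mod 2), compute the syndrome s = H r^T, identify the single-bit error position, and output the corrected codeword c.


s = (0, 1, 0, 1)^T, error position = 5, corrected codeword c = 101000110000100

Compute s = H r^T mod 2 one row at a time:
  s_1 = 1 + 0 + 0 + 0 + 0 + 1 + 0 + 0 = 2 ≡ 0 (mod 2).
  s_2 = 0 + 1 + 0 + 1 + 0 + 1 + 0 + 0 = 3 ≡ 1 (mod 2).
  s_3 = 0 + 1 + 0 + 1 + 0 + 0 + 0 + 0 = 2 ≡ 0 (mod 2).
  s_4 = 1 + 1 + 1 + 1 + 0 + 0 + 1 + 0 = 5 ≡ 1 (mod 2).
s = (0, 1, 0, 1)^T — this equals column 5 of H (binary 0101), so error is at position 5.
Correct: flip bit 5 of r = 101010110000100 to get c = 101000110000100.


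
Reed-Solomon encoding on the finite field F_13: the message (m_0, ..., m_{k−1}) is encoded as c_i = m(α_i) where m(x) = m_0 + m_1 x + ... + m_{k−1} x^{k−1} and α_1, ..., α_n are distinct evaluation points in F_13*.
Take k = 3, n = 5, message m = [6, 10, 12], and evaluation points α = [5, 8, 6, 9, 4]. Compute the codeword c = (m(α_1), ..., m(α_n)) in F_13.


c = [5, 9, 4, 2, 4]

Message polynomial: m(x) = 6 + 10·x + 12·x^2 (mod 13).
For each evaluation point α_i, compute m(α_i) mod 13:
  α_1 = 5: Horner steps 12 → 5 → 5, so m(5) = 5.
  α_2 = 8: Horner steps 12 → 2 → 9, so m(8) = 9.
  α_3 = 6: Horner steps 12 → 4 → 4, so m(6) = 4.
  α_4 = 9: Horner steps 12 → 1 → 2, so m(9) = 2.
  α_5 = 4: Horner steps 12 → 6 → 4, so m(4) = 4.
Codeword c = [5, 9, 4, 2, 4] ∈ F_13^5.


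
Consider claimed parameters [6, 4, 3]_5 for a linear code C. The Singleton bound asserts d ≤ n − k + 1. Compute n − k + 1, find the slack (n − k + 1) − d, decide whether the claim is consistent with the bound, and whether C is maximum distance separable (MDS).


Singleton RHS = n − k + 1 = 3, slack = 0, bound satisfied, MDS.

Singleton bound: d ≤ n − k + 1.
Here n = 6, k = 4, so n − k + 1 = 3.
Given d = 3, check d ≤ 3: YES.
Slack = (n − k + 1) − d = 0.
The code is MDS (slack = 0).
Description: the claimed parameters are [6, 4, 3]_5; such a code would be MDS (meets Singleton bound).


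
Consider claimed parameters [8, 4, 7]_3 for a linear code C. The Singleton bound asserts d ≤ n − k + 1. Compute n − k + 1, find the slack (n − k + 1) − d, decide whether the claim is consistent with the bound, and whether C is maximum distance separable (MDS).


Singleton RHS = n − k + 1 = 5, slack = -2, bound violated (no such code; not MDS).

Singleton bound: d ≤ n − k + 1.
Here n = 8, k = 4, so n − k + 1 = 5.
Given d = 7, check d ≤ 5: NO.
Slack = (n − k + 1) − d = -2.
The slack is negative: d = 7 exceeds n − k + 1 = 5 by 2, so the Singleton bound is violated and no linear [8, 4, 7]_3 code can exist. In particular it is not MDS (MDS requires d = n − k + 1 exactly).
Description: the claimed parameters are [8, 4, 7]_3; such a code would be impossible (violates the Singleton bound).
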